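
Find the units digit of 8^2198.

4

The units digit of 8^n cycles with period 4: 8, 4, 2, 6, …
2198 leaves remainder 2 on division by 4, so 8^2198 ends in 4.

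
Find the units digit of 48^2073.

8

The units digit of 48^n cycles with period 4: 8, 4, 2, 6, …
2073 mod 4 = 1, so the last digit matches 8^1 = 8.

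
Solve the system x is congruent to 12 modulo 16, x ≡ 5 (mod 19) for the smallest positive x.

252

Since 19·11 ≡ 1 (mod 16), take x = 5 + 19·((12−5)·11 mod 16) = 5 + 19·13 = 252.
Check: 252 mod 16 = 12, 252 mod 19 = 5.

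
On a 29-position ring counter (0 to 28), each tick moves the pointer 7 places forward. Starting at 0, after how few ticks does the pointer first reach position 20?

The inverse of 7 mod 29 is 25 (since 7·25 = 175 ≡ 1).
So x ≡ 25·20 = 500 ≡ 7 (mod 29).
Check: 7·7 = 49 = 1·29 + 20.

7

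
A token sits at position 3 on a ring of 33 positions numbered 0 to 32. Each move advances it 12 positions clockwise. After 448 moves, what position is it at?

448·12 = 5376.
5376 = 162·33 + 30, so 5376 mod 33 = 30.
(3 + 30) mod 33 = 0.

0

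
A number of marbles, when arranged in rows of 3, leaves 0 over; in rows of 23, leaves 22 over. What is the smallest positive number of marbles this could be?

45

x ≡ 0 (mod 3) gives x ∈ {0, 3, 6, 9, 12, 15, 18, 21, …}.
The first of these with x mod 23 = 22 is 45.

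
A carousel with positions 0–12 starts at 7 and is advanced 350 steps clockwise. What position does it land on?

350 = 26·13 + 12, so 350 mod 13 = 12.
(7 + 12) mod 13 = 6.

6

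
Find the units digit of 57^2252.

Powers of 7 mod 10 repeat with period 4: 7, 9, 3, 1.
2252 leaves remainder 0 on division by 4, so 57^2252 ends in 1.

1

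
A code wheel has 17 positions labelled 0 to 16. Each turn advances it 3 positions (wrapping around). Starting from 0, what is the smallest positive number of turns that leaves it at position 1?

6

17 = 5·3 + 2
3 = 1·2 + 1
2 = 2·1 + 0
Back-substituting gives 3·6 ≡ 1 (mod 17).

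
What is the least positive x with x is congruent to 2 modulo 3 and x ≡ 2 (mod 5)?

2

x ≡ 2 (mod 3) gives x ∈ {2}.
The first of these with x mod 5 = 2 is 2.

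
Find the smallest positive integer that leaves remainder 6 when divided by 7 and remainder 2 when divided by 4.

x ≡ 2 (mod 4) gives x ∈ {2, 6}.
The first of these with x mod 7 = 6 is 6.

6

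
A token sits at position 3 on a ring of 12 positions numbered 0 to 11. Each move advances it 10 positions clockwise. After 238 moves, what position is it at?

238·10 = 2380.
2380 = 198·12 + 4, so 2380 mod 12 = 4.
(3 + 4) mod 12 = 7.

7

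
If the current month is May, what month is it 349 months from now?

June

349 = 29·12 + 1, so 349 mod 12 = 1.
May + 1 month → June.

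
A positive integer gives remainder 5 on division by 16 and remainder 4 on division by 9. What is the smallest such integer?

85

x ≡ 4 (mod 9) gives x ∈ {4, 13, 22, 31, 40, 49, 58, 67, …}.
The first of these with x mod 16 = 5 is 85.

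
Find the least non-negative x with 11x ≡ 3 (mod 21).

11⁻¹ ≡ 2 (mod 21) because 11·2 = 22 = 1·21 + 1.
So x ≡ 2·3 = 6 ≡ 6 (mod 21).

6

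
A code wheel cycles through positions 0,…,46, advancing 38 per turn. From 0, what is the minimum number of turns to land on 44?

16

38⁻¹ ≡ 26 (mod 47) because 38·26 = 988 = 21·47 + 1.
Multiplying both sides by 26: x ≡ 26·44 = 1144 ≡ 16 (mod 47).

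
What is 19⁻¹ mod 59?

28

19·28 = 532 = 9·59 + 1, so 19⁻¹ ≡ 28 (mod 59).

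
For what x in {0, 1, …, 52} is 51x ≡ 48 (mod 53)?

29

The inverse of 51 mod 53 is 26 (since 51·26 = 1326 ≡ 1).
Multiplying both sides by 26: x ≡ 26·48 = 1248 ≡ 29 (mod 53).
Check: 51·29 = 1479 = 27·53 + 48.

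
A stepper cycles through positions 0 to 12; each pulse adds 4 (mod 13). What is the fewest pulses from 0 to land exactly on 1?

13 = 3·4 + 1
4 = 4·1 + 0
Back-substituting gives 4·10 ≡ 1 (mod 13).

10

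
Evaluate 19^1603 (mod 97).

69

By repeated squaring mod 97: 19^1≡19, 19^2≡70, 19^4≡50, 19^8≡75, 19^16≡96, 19^32≡1, 19^64≡1, 19^128≡1, 19^256≡1, 19^512≡1, 19^1024≡1.
Since 1603 = 1 + 2 + 64 + 512 + 1024 in binary, 19^1603 ≡ 19·70·1·1·1 ≡ 69 (mod 97).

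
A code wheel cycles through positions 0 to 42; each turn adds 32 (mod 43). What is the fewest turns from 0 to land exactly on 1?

39

32·39 = 1248 = 29·43 + 1, so 32⁻¹ ≡ 39 (mod 43).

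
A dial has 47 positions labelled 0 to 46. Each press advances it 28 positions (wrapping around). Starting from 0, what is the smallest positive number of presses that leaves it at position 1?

28·42 = 1176 = 25·47 + 1, so 28⁻¹ ≡ 42 (mod 47).

42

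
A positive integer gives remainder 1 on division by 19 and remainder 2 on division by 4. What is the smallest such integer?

58

x ≡ 2 (mod 4) gives x ∈ {2, 6, 10, 14, 18, 22, 26, 30, …}.
The first of these with x mod 19 = 1 is 58.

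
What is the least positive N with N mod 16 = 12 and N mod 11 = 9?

Since 11·3 ≡ 1 (mod 16), take x = 9 + 11·((12−9)·3 mod 16) = 9 + 11·9 = 108.
Check: 108 mod 16 = 12, 108 mod 11 = 9.

108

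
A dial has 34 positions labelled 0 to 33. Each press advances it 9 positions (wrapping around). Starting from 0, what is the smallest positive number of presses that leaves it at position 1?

34 = 3·9 + 7
9 = 1·7 + 2
7 = 3·2 + 1
2 = 2·1 + 0
Back-substituting gives 9·19 ≡ 1 (mod 34).

19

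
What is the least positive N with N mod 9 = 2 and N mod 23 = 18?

Since 23·2 ≡ 1 (mod 9), take x = 18 + 23·((2−18)·2 mod 9) = 18 + 23·4 = 110.
Check: 110 mod 9 = 2, 110 mod 23 = 18.

110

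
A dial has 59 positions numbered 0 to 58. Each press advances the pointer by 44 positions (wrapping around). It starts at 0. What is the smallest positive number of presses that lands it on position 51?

32

The inverse of 44 mod 59 is 55 (since 44·55 = 2420 ≡ 1).
So x ≡ 55·51 = 2805 ≡ 32 (mod 59).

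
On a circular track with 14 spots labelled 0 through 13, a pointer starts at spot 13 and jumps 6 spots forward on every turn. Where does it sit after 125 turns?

7

125·6 = 750.
Dividing 750 by 14 gives quotient 53 and remainder 8.
(13 + 8) mod 14 = 7.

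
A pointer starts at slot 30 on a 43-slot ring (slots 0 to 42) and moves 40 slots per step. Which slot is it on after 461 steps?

23

461·40 = 18440.
Dividing 18440 by 43 gives quotient 428 and remainder 36.
(30 + 36) mod 43 = 23.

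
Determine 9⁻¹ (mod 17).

17 = 1·9 + 8
9 = 1·8 + 1
8 = 8·1 + 0
Back-substituting gives 9·2 ≡ 1 (mod 17).

2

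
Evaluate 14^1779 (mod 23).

By repeated squaring mod 23: 14^1≡14, 14^2≡12, 14^4≡6, 14^8≡13, 14^16≡8, 14^32≡18, 14^64≡2, 14^128≡4, 14^256≡16, 14^512≡3, 14^1024≡9.
Since 1779 = 1 + 2 + 16 + 32 + 64 + 128 + 512 + 1024 in binary, 14^1779 ≡ 14·12·8·18·2·4·3·9 ≡ 10 (mod 23).

10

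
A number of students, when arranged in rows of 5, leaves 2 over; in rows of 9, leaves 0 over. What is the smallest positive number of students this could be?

x ≡ 2 (mod 5) gives x ∈ {2, 7, 12, 17, 22, 27}.
The first of these with x mod 9 = 0 is 27.

27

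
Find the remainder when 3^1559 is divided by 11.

4

By repeated squaring mod 11: 3^1≡3, 3^2≡9, 3^4≡4, 3^8≡5, 3^16≡3, 3^32≡9, 3^64≡4, 3^128≡5, 3^256≡3, 3^512≡9, 3^1024≡4.
1559 = 1 + 2 + 4 + 16 + 512 + 1024, so 3^1559 ≡ 3·9·4·3·9·4 ≡ 4 (mod 11).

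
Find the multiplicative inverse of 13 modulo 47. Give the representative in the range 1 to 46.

13·29 = 377 = 8·47 + 1, so 13⁻¹ ≡ 29 (mod 47).

29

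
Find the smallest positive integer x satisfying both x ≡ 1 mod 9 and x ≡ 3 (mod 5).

x ≡ 3 (mod 5) gives x ∈ {3, 8, 13, 18, 23, 28}.
The first of these with x mod 9 = 1 is 28.

28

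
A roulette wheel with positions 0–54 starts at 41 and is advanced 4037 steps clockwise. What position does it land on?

8

4037 − 73·55 = 22, so 4037 ≡ 22 (mod 55).
(41 + 22) mod 55 = 8.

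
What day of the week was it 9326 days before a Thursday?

Tuesday

9326 = 1332·7 + 2, so 9326 mod 7 = 2.
Thursday − 2 days → Tuesday.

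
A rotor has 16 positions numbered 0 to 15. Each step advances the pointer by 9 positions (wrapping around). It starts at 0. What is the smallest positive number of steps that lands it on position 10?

10

9⁻¹ ≡ 9 (mod 16) because 9·9 = 81 = 5·16 + 1.
Multiplying both sides by 9: x ≡ 9·10 = 90 ≡ 10 (mod 16).
Check: 9·10 = 90 = 5·16 + 10.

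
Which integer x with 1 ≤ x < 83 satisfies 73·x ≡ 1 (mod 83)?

83 = 1·73 + 10
73 = 7·10 + 3
10 = 3·3 + 1
3 = 3·1 + 0
Back-substituting gives 73·58 ≡ 1 (mod 83).

58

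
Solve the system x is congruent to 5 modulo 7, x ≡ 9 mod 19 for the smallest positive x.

47

Since 19·3 ≡ 1 (mod 7), take x = 9 + 19·((5−9)·3 mod 7) = 9 + 19·2 = 47.
Check: 47 mod 7 = 5, 47 mod 19 = 9.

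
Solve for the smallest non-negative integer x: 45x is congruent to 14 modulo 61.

22

The inverse of 45 mod 61 is 19 (since 45·19 = 855 ≡ 1).
So x ≡ 19·14 = 266 ≡ 22 (mod 61).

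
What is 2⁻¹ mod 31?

16

31 = 15·2 + 1
2 = 2·1 + 0
Back-substituting gives 2·16 ≡ 1 (mod 31).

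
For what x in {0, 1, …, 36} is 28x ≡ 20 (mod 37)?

28⁻¹ ≡ 4 (mod 37) because 28·4 = 112 = 3·37 + 1.
Multiplying both sides by 4: x ≡ 4·20 = 80 ≡ 6 (mod 37).
Check: 28·6 = 168 = 4·37 + 20.

6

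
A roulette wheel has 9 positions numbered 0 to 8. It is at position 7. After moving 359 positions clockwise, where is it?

359 mod 9 = 8 (since 39·9 = 351).
(7 + 8) mod 9 = 6.

6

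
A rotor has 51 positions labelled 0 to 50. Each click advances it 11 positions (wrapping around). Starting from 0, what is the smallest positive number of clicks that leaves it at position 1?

14

11·14 = 154 = 3·51 + 1, so 11⁻¹ ≡ 14 (mod 51).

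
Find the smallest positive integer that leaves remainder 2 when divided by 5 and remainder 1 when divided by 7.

Since 7·3 ≡ 1 (mod 5), take x = 1 + 7·((2−1)·3 mod 5) = 1 + 7·3 = 22.
Check: 22 mod 5 = 2, 22 mod 7 = 1.

22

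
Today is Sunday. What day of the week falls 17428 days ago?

Tuesday

Dividing 17428 by 7 gives quotient 2489 and remainder 5.
Sunday − 5 days → Tuesday.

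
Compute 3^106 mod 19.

17

Successive squares of 3 mod 19: 3^1≡3, 3^2≡9, 3^4≡5, 3^8≡6, 3^16≡17, 3^32≡4, 3^64≡16.
Since 106 = 2 + 8 + 32 + 64 in binary, 3^106 ≡ 9·6·4·16 ≡ 17 (mod 19).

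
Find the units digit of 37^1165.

7

Last digits of 7^n: 7, 9, 3, 1 (period 4).
1165 leaves remainder 1 on division by 4, so 37^1165 ends in 7.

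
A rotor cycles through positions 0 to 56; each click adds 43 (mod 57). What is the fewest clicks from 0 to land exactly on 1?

57 = 1·43 + 14
43 = 3·14 + 1
14 = 14·1 + 0
Back-substituting gives 43·4 ≡ 1 (mod 57).

4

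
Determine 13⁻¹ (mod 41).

13·19 = 247 = 6·41 + 1, so 13⁻¹ ≡ 19 (mod 41).

19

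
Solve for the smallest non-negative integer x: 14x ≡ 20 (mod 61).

14⁻¹ ≡ 48 (mod 61) because 14·48 = 672 = 11·61 + 1.
Multiplying both sides by 48: x ≡ 48·20 = 960 ≡ 45 (mod 61).
Check: 14·45 = 630 = 10·61 + 20.

45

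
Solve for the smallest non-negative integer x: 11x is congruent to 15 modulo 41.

20

11⁻¹ ≡ 15 (mod 41) because 11·15 = 165 = 4·41 + 1.
So x ≡ 15·15 = 225 ≡ 20 (mod 41).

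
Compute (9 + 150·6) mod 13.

12

150·6 = 900.
900 − 69·13 = 3, so 900 ≡ 3 (mod 13).
(9 + 3) mod 13 = 12.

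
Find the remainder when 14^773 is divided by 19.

15

Square-and-reduce mod 19: 14^1≡14, 14^2≡6, 14^4≡17, 14^8≡4, 14^16≡16, 14^32≡9, 14^64≡5, 14^128≡6, 14^256≡17, 14^512≡4.
773 = 1 + 4 + 256 + 512, so 14^773 ≡ 14·17·17·4 ≡ 15 (mod 19).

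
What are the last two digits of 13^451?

Successive squares of 13 mod 100: 13^1≡13, 13^2≡69, 13^4≡61, 13^8≡21, 13^16≡41, 13^32≡81, 13^64≡61, 13^128≡21, 13^256≡41.
Since 451 = 1 + 2 + 64 + 128 + 256 in binary, 13^451 ≡ 13·69·61·21·41 ≡ 37 (mod 100).

37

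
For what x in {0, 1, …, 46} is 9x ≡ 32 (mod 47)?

14

The inverse of 9 mod 47 is 21 (since 9·21 = 189 ≡ 1).
So x ≡ 21·32 = 672 ≡ 14 (mod 47).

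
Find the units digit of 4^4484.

The units digit of 4^n cycles with period 2: 4, 6, …
4484 mod 2 = 0, so the last digit matches 4^2 = 6.

6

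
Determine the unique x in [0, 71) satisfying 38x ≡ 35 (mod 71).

The inverse of 38 mod 71 is 43 (since 38·43 = 1634 ≡ 1).
Multiplying both sides by 43: x ≡ 43·35 = 1505 ≡ 14 (mod 71).

14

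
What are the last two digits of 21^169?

By repeated squaring mod 100: 21^1≡21, 21^2≡41, 21^4≡81, 21^8≡61, 21^16≡21, 21^32≡41, 21^64≡81, 21^128≡61.
169 = 1 + 8 + 32 + 128, so 21^169 ≡ 21·61·41·61 ≡ 81 (mod 100).

81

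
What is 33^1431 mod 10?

The units digit of 33^n cycles with period 4: 3, 9, 7, 1, …
1431 mod 4 = 3, so the last digit matches 3^3 = 7.

7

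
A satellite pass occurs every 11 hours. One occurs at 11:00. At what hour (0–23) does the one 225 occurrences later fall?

14

225·11 = 2475.
2475 = 103·24 + 3, so 2475 mod 24 = 3.
(11 + 3) mod 24 = 14.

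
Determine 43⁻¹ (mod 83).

56

43·56 = 2408 = 29·83 + 1, so 43⁻¹ ≡ 56 (mod 83).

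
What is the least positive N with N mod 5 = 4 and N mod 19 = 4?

Since 19·4 ≡ 1 (mod 5), take x = 4 + 19·((4−4)·4 mod 5) = 4 + 19·0 = 4.
Check: 4 mod 5 = 4, 4 mod 19 = 4.

4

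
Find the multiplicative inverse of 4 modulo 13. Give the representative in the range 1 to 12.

10

4·10 = 40 = 3·13 + 1, so 4⁻¹ ≡ 10 (mod 13).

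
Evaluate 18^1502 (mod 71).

By repeated squaring mod 71: 18^1≡18, 18^2≡40, 18^4≡38, 18^8≡24, 18^16≡8, 18^32≡64, 18^64≡49, 18^128≡58, 18^256≡27, 18^512≡19, 18^1024≡6.
1502 = 2 + 4 + 8 + 16 + 64 + 128 + 256 + 1024, so 18^1502 ≡ 40·38·24·8·49·58·27·6 ≡ 64 (mod 71).

64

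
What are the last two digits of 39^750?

01

Square-and-reduce mod 100: 39^1≡39, 39^2≡21, 39^4≡41, 39^8≡81, 39^16≡61, 39^32≡21, 39^64≡41, 39^128≡81, 39^256≡61, 39^512≡21.
Since 750 = 2 + 4 + 8 + 32 + 64 + 128 + 512 in binary, 39^750 ≡ 21·41·81·21·41·81·21 ≡ 1 (mod 100).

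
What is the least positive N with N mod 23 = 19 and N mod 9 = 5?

203

Since 9·18 ≡ 1 (mod 23), take x = 5 + 9·((19−5)·18 mod 23) = 5 + 9·22 = 203.
Check: 203 mod 23 = 19, 203 mod 9 = 5.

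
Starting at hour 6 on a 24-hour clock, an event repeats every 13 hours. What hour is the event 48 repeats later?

48·13 = 624.
624 = 26·24 + 0, so 624 mod 24 = 0.
(6 + 0) mod 24 = 6.

6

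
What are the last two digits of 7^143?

Successive squares of 7 mod 100: 7^1≡7, 7^2≡49, 7^4≡1, 7^8≡1, 7^16≡1, 7^32≡1, 7^64≡1, 7^128≡1.
Since 143 = 1 + 2 + 4 + 8 + 128 in binary, 7^143 ≡ 7·49·1·1·1 ≡ 43 (mod 100).

43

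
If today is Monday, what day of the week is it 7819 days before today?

Monday

7819 = 1117·7 + 0, so 7819 mod 7 = 0.
Monday − 0 days → Monday.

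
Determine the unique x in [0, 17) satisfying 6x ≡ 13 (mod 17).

6⁻¹ ≡ 3 (mod 17) because 6·3 = 18 = 1·17 + 1.
Multiplying both sides by 3: x ≡ 3·13 = 39 ≡ 5 (mod 17).
Check: 6·5 = 30 = 1·17 + 13.

5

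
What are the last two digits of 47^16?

21

Successive squares of 47 mod 100: 47^1≡47, 47^2≡9, 47^4≡81, 47^8≡61, 47^16≡21.
Since 16 = 16 in binary, 47^16 ≡ 21 ≡ 21 (mod 100).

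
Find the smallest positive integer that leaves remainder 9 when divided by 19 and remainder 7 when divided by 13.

85

x ≡ 7 (mod 13) gives x ∈ {7, 20, 33, 46, 59, 72, 85}.
The first of these with x mod 19 = 9 is 85.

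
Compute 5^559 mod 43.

Successive squares of 5 mod 43: 5^1≡5, 5^2≡25, 5^4≡23, 5^8≡13, 5^16≡40, 5^32≡9, 5^64≡38, 5^128≡25, 5^256≡23, 5^512≡13.
Since 559 = 1 + 2 + 4 + 8 + 32 + 512 in binary, 5^559 ≡ 5·25·23·13·9·13 ≡ 33 (mod 43).

33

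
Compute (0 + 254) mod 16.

254 = 15·16 + 14, so 254 mod 16 = 14.
(0 + 14) mod 16 = 14.

14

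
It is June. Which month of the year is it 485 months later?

November

485 − 40·12 = 5, so 485 ≡ 5 (mod 12).
June + 5 months → November.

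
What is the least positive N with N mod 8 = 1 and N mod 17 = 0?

x ≡ 1 (mod 8) gives x ∈ {1, 9, 17}.
The first of these with x mod 17 = 0 is 17.

17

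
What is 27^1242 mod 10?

Last digits of 7^n: 7, 9, 3, 1 (period 4).
1242 leaves remainder 2 on division by 4, so 27^1242 ends in 9.

9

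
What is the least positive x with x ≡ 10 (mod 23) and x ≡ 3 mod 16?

Since 16·13 ≡ 1 (mod 23), take x = 3 + 16·((10−3)·13 mod 23) = 3 + 16·22 = 355.
Check: 355 mod 23 = 10, 355 mod 16 = 3.

355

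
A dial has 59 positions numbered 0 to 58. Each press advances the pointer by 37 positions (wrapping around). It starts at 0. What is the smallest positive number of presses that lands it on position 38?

9

37⁻¹ ≡ 8 (mod 59) because 37·8 = 296 = 5·59 + 1.
So x ≡ 8·38 = 304 ≡ 9 (mod 59).
Check: 37·9 = 333 = 5·59 + 38.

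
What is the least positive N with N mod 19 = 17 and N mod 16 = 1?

17

Since 16·6 ≡ 1 (mod 19), take x = 1 + 16·((17−1)·6 mod 19) = 1 + 16·1 = 17.
Check: 17 mod 19 = 17, 17 mod 16 = 1.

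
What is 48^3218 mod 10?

Last digits of 8^n: 8, 4, 2, 6 (period 4).
3218 mod 4 = 2, so the last digit matches 8^2 = 4.

4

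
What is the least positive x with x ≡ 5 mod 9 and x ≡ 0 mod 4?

32

x ≡ 0 (mod 4) gives x ∈ {0, 4, 8, 12, 16, 20, 24, 28, …}.
The first of these with x mod 9 = 5 is 32.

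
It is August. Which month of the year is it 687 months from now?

687 − 57·12 = 3, so 687 ≡ 3 (mod 12).
August + 3 months → November.

November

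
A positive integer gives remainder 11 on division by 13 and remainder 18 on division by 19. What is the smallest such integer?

37

x ≡ 11 (mod 13) gives x ∈ {11, 24, 37}.
The first of these with x mod 19 = 18 is 37.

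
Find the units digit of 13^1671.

The units digit of 13^n cycles with period 4: 3, 9, 7, 1, …
1671 leaves remainder 3 on division by 4, so 13^1671 ends in 7.

7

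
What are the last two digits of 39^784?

By repeated squaring mod 100: 39^1≡39, 39^2≡21, 39^4≡41, 39^8≡81, 39^16≡61, 39^32≡21, 39^64≡41, 39^128≡81, 39^256≡61, 39^512≡21.
784 = 16 + 256 + 512, so 39^784 ≡ 61·61·21 ≡ 41 (mod 100).

41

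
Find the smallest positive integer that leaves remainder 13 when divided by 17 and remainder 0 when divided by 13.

x ≡ 0 (mod 13) gives x ∈ {0, 13}.
The first of these with x mod 17 = 13 is 13.

13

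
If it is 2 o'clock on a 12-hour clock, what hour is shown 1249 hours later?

Dividing 1249 by 12 gives quotient 104 and remainder 1.
2 + 1 → 3 on a 12-hour dial.

3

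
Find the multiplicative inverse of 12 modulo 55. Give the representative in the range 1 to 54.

23

55 = 4·12 + 7
12 = 1·7 + 5
7 = 1·5 + 2
5 = 2·2 + 1
2 = 2·1 + 0
Back-substituting gives 12·23 ≡ 1 (mod 55).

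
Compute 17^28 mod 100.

41

By repeated squaring mod 100: 17^1≡17, 17^2≡89, 17^4≡21, 17^8≡41, 17^16≡81.
Since 28 = 4 + 8 + 16 in binary, 17^28 ≡ 21·41·81 ≡ 41 (mod 100).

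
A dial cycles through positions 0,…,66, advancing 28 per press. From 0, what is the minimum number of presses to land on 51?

28⁻¹ ≡ 12 (mod 67) because 28·12 = 336 = 5·67 + 1.
So x ≡ 12·51 = 612 ≡ 9 (mod 67).

9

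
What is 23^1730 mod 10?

The units digit of 23^n cycles with period 4: 3, 9, 7, 1, …
1730 mod 4 = 2, so the last digit matches 3^2 = 9.

9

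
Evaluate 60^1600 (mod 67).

Square-and-reduce mod 67: 60^1≡60, 60^2≡49, 60^4≡56, 60^8≡54, 60^16≡35, 60^32≡19, 60^64≡26, 60^128≡6, 60^256≡36, 60^512≡23, 60^1024≡60.
1600 = 64 + 512 + 1024, so 60^1600 ≡ 26·23·60 ≡ 35 (mod 67).

35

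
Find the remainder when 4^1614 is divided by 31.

8

By repeated squaring mod 31: 4^1≡4, 4^2≡16, 4^4≡8, 4^8≡2, 4^16≡4, 4^32≡16, 4^64≡8, 4^128≡2, 4^256≡4, 4^512≡16, 4^1024≡8.
Since 1614 = 2 + 4 + 8 + 64 + 512 + 1024 in binary, 4^1614 ≡ 16·8·2·8·16·8 ≡ 8 (mod 31).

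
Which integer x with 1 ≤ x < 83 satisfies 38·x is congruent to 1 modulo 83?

83 = 2·38 + 7
38 = 5·7 + 3
7 = 2·3 + 1
3 = 3·1 + 0
Back-substituting gives 38·59 ≡ 1 (mod 83).

59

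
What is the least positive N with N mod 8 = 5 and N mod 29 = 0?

x ≡ 5 (mod 8) gives x ∈ {5, 13, 21, 29}.
The first of these with x mod 29 = 0 is 29.

29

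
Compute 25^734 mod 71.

By repeated squaring mod 71: 25^1≡25, 25^2≡57, 25^4≡54, 25^8≡5, 25^16≡25, 25^32≡57, 25^64≡54, 25^128≡5, 25^256≡25, 25^512≡57.
Since 734 = 2 + 4 + 8 + 16 + 64 + 128 + 512 in binary, 25^734 ≡ 57·54·5·25·54·5·57 ≡ 54 (mod 71).

54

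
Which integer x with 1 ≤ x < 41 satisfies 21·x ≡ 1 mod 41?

41 = 1·21 + 20
21 = 1·20 + 1
20 = 20·1 + 0
Back-substituting gives 21·2 ≡ 1 (mod 41).

2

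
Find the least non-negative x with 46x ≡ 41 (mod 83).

46

46⁻¹ ≡ 74 (mod 83) because 46·74 = 3404 = 41·83 + 1.
So x ≡ 74·41 = 3034 ≡ 46 (mod 83).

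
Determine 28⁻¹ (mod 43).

43 = 1·28 + 15
28 = 1·15 + 13
15 = 1·13 + 2
13 = 6·2 + 1
2 = 2·1 + 0
Back-substituting gives 28·20 ≡ 1 (mod 43).

20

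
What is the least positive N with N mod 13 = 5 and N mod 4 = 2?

18

x ≡ 2 (mod 4) gives x ∈ {2, 6, 10, 14, 18}.
The first of these with x mod 13 = 5 is 18.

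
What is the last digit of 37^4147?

3

Last digits of 7^n: 7, 9, 3, 1 (period 4).
4147 mod 4 = 3, so the last digit matches 7^3 = 3.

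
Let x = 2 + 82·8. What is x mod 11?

9

82·8 = 656.
656 = 59·11 + 7, so 656 mod 11 = 7.
(2 + 7) mod 11 = 9.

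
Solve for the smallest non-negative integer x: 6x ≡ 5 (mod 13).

The inverse of 6 mod 13 is 11 (since 6·11 = 66 ≡ 1).
Multiplying both sides by 11: x ≡ 11·5 = 55 ≡ 3 (mod 13).

3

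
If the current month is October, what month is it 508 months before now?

June

508 = 42·12 + 4, so 508 mod 12 = 4.
October − 4 months → June.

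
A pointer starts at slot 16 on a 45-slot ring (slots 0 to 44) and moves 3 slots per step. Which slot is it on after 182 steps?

22

182·3 = 546.
546 − 12·45 = 6, so 546 ≡ 6 (mod 45).
(16 + 6) mod 45 = 22.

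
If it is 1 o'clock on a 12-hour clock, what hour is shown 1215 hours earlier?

10

1215 − 101·12 = 3, so 1215 ≡ 3 (mod 12).
1 − 3 → 10 on a 12-hour dial.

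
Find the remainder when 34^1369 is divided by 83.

Square-and-reduce mod 83: 34^1≡34, 34^2≡77, 34^4≡36, 34^8≡51, 34^16≡28, 34^32≡37, 34^64≡41, 34^128≡21, 34^256≡26, 34^512≡12, 34^1024≡61.
Since 1369 = 1 + 8 + 16 + 64 + 256 + 1024 in binary, 34^1369 ≡ 34·51·28·41·26·61 ≡ 55 (mod 83).

55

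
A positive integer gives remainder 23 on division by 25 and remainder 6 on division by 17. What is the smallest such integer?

23

Since 17·3 ≡ 1 (mod 25), take x = 6 + 17·((23−6)·3 mod 25) = 6 + 17·1 = 23.
Check: 23 mod 25 = 23, 23 mod 17 = 6.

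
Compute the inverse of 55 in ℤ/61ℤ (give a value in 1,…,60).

10

61 = 1·55 + 6
55 = 9·6 + 1
6 = 6·1 + 0
Back-substituting gives 55·10 ≡ 1 (mod 61).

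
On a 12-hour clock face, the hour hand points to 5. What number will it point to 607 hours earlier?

10

Dividing 607 by 12 gives quotient 50 and remainder 7.
5 − 7 → 10 on a 12-hour dial.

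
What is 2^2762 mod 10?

4

Powers of 2 mod 10 repeat with period 4: 2, 4, 8, 6.
2762 leaves remainder 2 on division by 4, so 2^2762 ends in 4.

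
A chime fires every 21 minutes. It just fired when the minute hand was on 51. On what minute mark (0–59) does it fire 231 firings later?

42

231·21 = 4851.
Dividing 4851 by 60 gives quotient 80 and remainder 51.
(51 + 51) mod 60 = 42.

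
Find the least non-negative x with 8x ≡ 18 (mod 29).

The inverse of 8 mod 29 is 11 (since 8·11 = 88 ≡ 1).
So x ≡ 11·18 = 198 ≡ 24 (mod 29).

24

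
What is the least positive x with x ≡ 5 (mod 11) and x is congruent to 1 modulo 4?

Since 4·3 ≡ 1 (mod 11), take x = 1 + 4·((5−1)·3 mod 11) = 1 + 4·1 = 5.
Check: 5 mod 11 = 5, 5 mod 4 = 1.

5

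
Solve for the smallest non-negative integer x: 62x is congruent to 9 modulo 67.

25

The inverse of 62 mod 67 is 40 (since 62·40 = 2480 ≡ 1).
So x ≡ 40·9 = 360 ≡ 25 (mod 67).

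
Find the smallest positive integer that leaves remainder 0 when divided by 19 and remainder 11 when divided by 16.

x ≡ 11 (mod 16) gives x ∈ {11, 27, 43, 59, 75, 91, 107, 123, …}.
The first of these with x mod 19 = 0 is 171.

171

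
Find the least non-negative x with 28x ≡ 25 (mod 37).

26

28⁻¹ ≡ 4 (mod 37) because 28·4 = 112 = 3·37 + 1.
Multiplying both sides by 4: x ≡ 4·25 = 100 ≡ 26 (mod 37).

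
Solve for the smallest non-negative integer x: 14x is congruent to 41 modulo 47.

13

The inverse of 14 mod 47 is 37 (since 14·37 = 518 ≡ 1).
So x ≡ 37·41 = 1517 ≡ 13 (mod 47).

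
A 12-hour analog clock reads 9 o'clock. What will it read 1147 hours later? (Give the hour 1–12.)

4

1147 − 95·12 = 7, so 1147 ≡ 7 (mod 12).
9 + 7 → 4 on a 12-hour dial.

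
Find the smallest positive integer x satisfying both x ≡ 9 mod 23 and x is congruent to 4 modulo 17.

x ≡ 4 (mod 17) gives x ∈ {4, 21, 38, 55}.
The first of these with x mod 23 = 9 is 55.

55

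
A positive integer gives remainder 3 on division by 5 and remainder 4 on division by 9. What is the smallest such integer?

13

Since 9·4 ≡ 1 (mod 5), take x = 4 + 9·((3−4)·4 mod 5) = 4 + 9·1 = 13.
Check: 13 mod 5 = 3, 13 mod 9 = 4.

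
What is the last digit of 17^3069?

Last digits of 7^n: 7, 9, 3, 1 (period 4).
3069 mod 4 = 1, so the last digit matches 7^1 = 7.

7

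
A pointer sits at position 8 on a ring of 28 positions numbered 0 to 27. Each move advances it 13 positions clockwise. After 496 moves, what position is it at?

16

496·13 = 6448.
Dividing 6448 by 28 gives quotient 230 and remainder 8.
(8 + 8) mod 28 = 16.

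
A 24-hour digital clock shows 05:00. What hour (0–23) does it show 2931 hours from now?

8

2931 mod 24 = 3 (since 122·24 = 2928).
(5 + 3) mod 24 = 8.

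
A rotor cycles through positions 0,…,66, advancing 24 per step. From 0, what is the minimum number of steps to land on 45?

27

24⁻¹ ≡ 14 (mod 67) because 24·14 = 336 = 5·67 + 1.
So x ≡ 14·45 = 630 ≡ 27 (mod 67).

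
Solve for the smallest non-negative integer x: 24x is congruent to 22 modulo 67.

40

The inverse of 24 mod 67 is 14 (since 24·14 = 336 ≡ 1).
Multiplying both sides by 14: x ≡ 14·22 = 308 ≡ 40 (mod 67).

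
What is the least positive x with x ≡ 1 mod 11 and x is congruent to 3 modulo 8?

Since 8·7 ≡ 1 (mod 11), take x = 3 + 8·((1−3)·7 mod 11) = 3 + 8·8 = 67.
Check: 67 mod 11 = 1, 67 mod 8 = 3.

67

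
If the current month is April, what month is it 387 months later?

July

387 − 32·12 = 3, so 387 ≡ 3 (mod 12).
April + 3 months → July.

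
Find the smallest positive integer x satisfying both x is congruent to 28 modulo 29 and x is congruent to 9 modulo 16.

57

Since 16·20 ≡ 1 (mod 29), take x = 9 + 16·((28−9)·20 mod 29) = 9 + 16·3 = 57.
Check: 57 mod 29 = 28, 57 mod 16 = 9.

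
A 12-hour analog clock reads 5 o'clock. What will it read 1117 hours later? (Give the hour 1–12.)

1117 − 93·12 = 1, so 1117 ≡ 1 (mod 12).
5 + 1 → 6 on a 12-hour dial.

6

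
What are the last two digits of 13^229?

Square-and-reduce mod 100: 13^1≡13, 13^2≡69, 13^4≡61, 13^8≡21, 13^16≡41, 13^32≡81, 13^64≡61, 13^128≡21.
229 = 1 + 4 + 32 + 64 + 128, so 13^229 ≡ 13·61·81·61·21 ≡ 73 (mod 100).

73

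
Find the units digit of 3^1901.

3

Last digits of 3^n: 3, 9, 7, 1 (period 4).
1901 mod 4 = 1, so the last digit matches 3^1 = 3.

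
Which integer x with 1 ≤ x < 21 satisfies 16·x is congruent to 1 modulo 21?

16·4 = 64 = 3·21 + 1, so 16⁻¹ ≡ 4 (mod 21).

4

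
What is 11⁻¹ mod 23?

21

23 = 2·11 + 1
11 = 11·1 + 0
Back-substituting gives 11·21 ≡ 1 (mod 23).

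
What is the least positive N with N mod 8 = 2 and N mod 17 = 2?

2

x ≡ 2 (mod 8) gives x ∈ {2}.
The first of these with x mod 17 = 2 is 2.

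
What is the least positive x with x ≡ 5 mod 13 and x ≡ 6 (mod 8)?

x ≡ 6 (mod 8) gives x ∈ {6, 14, 22, 30, 38, 46, 54, 62, …}.
The first of these with x mod 13 = 5 is 70.

70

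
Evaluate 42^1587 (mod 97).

20

Successive squares of 42 mod 97: 42^1≡42, 42^2≡18, 42^4≡33, 42^8≡22, 42^16≡96, 42^32≡1, 42^64≡1, 42^128≡1, 42^256≡1, 42^512≡1, 42^1024≡1.
1587 = 1 + 2 + 16 + 32 + 512 + 1024, so 42^1587 ≡ 42·18·96·1·1·1 ≡ 20 (mod 97).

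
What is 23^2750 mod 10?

Powers of 3 mod 10 repeat with period 4: 3, 9, 7, 1.
2750 mod 4 = 2, so the last digit matches 3^2 = 9.

9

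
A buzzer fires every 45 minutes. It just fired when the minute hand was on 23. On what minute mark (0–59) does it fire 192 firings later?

23

192·45 = 8640.
8640 mod 60 = 0 (since 144·60 = 8640).
(23 + 0) mod 60 = 23.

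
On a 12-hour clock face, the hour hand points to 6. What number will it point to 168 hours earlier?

168 = 14·12 + 0, so 168 mod 12 = 0.
6 − 0 → 6 on a 12-hour dial.

6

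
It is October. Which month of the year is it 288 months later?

Dividing 288 by 12 gives quotient 24 and remainder 0.
October + 0 months → October.

October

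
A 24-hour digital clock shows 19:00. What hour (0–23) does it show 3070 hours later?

17

3070 mod 24 = 22 (since 127·24 = 3048).
(19 + 22) mod 24 = 17.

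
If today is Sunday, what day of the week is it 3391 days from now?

Wednesday

3391 − 484·7 = 3, so 3391 ≡ 3 (mod 7).
Sunday + 3 days → Wednesday.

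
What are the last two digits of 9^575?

49

By repeated squaring mod 100: 9^1≡9, 9^2≡81, 9^4≡61, 9^8≡21, 9^16≡41, 9^32≡81, 9^64≡61, 9^128≡21, 9^256≡41, 9^512≡81.
Since 575 = 1 + 2 + 4 + 8 + 16 + 32 + 512 in binary, 9^575 ≡ 9·81·61·21·41·81·81 ≡ 49 (mod 100).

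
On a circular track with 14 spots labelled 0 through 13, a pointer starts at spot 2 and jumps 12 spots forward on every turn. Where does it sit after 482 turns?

482·12 = 5784.
5784 mod 14 = 2 (since 413·14 = 5782).
(2 + 2) mod 14 = 4.

4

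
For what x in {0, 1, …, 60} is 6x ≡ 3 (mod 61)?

31

The inverse of 6 mod 61 is 51 (since 6·51 = 306 ≡ 1).
Multiplying both sides by 51: x ≡ 51·3 = 153 ≡ 31 (mod 61).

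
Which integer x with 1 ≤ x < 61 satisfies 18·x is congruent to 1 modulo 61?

18·17 = 306 = 5·61 + 1, so 18⁻¹ ≡ 17 (mod 61).

17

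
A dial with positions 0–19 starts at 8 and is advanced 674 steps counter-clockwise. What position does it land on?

Dividing 674 by 20 gives quotient 33 and remainder 14.
(8 − 14) mod 20 = 14.

14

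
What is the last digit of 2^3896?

Last digits of 2^n: 2, 4, 8, 6 (period 4).
3896 leaves remainder 0 on division by 4, so 2^3896 ends in 6.

6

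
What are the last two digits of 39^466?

61

By repeated squaring mod 100: 39^1≡39, 39^2≡21, 39^4≡41, 39^8≡81, 39^16≡61, 39^32≡21, 39^64≡41, 39^128≡81, 39^256≡61.
Since 466 = 2 + 16 + 64 + 128 + 256 in binary, 39^466 ≡ 21·61·41·81·61 ≡ 61 (mod 100).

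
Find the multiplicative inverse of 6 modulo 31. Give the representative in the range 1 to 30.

6·26 = 156 = 5·31 + 1, so 6⁻¹ ≡ 26 (mod 31).

26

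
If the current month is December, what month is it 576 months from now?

December

576 mod 12 = 0 (since 48·12 = 576).
December + 0 months → December.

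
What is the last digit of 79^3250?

1

Powers of 9 mod 10 repeat with period 2: 9, 1.
3250 leaves remainder 0 on division by 2, so 79^3250 ends in 1.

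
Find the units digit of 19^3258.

Powers of 9 mod 10 repeat with period 2: 9, 1.
3258 leaves remainder 0 on division by 2, so 19^3258 ends in 1.

1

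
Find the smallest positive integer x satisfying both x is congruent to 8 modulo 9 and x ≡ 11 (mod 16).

x ≡ 8 (mod 9) gives x ∈ {8, 17, 26, 35, 44, 53, 62, 71, …}.
The first of these with x mod 16 = 11 is 107.

107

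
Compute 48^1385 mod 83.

Square-and-reduce mod 83: 48^1≡48, 48^2≡63, 48^4≡68, 48^8≡59, 48^16≡78, 48^32≡25, 48^64≡44, 48^128≡27, 48^256≡65, 48^512≡75, 48^1024≡64.
1385 = 1 + 8 + 32 + 64 + 256 + 1024, so 48^1385 ≡ 48·59·25·44·65·64 ≡ 25 (mod 83).

25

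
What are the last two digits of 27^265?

By repeated squaring mod 100: 27^1≡27, 27^2≡29, 27^4≡41, 27^8≡81, 27^16≡61, 27^32≡21, 27^64≡41, 27^128≡81, 27^256≡61.
265 = 1 + 8 + 256, so 27^265 ≡ 27·81·61 ≡ 7 (mod 100).

07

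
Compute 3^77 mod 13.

9

Square-and-reduce mod 13: 3^1≡3, 3^2≡9, 3^4≡3, 3^8≡9, 3^16≡3, 3^32≡9, 3^64≡3.
Since 77 = 1 + 4 + 8 + 64 in binary, 3^77 ≡ 3·3·9·3 ≡ 9 (mod 13).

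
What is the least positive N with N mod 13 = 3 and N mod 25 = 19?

94

Since 25·12 ≡ 1 (mod 13), take x = 19 + 25·((3−19)·12 mod 13) = 19 + 25·3 = 94.
Check: 94 mod 13 = 3, 94 mod 25 = 19.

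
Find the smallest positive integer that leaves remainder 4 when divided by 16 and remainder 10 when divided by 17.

x ≡ 4 (mod 16) gives x ∈ {4, 20, 36, 52, 68, 84, 100, 116, …}.
The first of these with x mod 17 = 10 is 180.

180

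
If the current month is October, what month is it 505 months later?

505 = 42·12 + 1, so 505 mod 12 = 1.
October + 1 month → November.

November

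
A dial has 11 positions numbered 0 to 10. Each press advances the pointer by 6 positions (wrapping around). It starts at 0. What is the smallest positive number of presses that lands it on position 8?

5

6⁻¹ ≡ 2 (mod 11) because 6·2 = 12 = 1·11 + 1.
So x ≡ 2·8 = 16 ≡ 5 (mod 11).
Check: 6·5 = 30 = 2·11 + 8.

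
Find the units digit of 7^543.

3

Powers of 7 mod 10 repeat with period 4: 7, 9, 3, 1.
543 leaves remainder 3 on division by 4, so 7^543 ends in 3.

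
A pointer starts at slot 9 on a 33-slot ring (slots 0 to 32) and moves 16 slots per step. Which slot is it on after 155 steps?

155·16 = 2480.
Dividing 2480 by 33 gives quotient 75 and remainder 5.
(9 + 5) mod 33 = 14.

14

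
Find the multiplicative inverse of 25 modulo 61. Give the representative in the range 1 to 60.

25·22 = 550 = 9·61 + 1, so 25⁻¹ ≡ 22 (mod 61).

22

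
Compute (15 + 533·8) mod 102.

97

533·8 = 4264.
4264 − 41·102 = 82, so 4264 ≡ 82 (mod 102).
(15 + 82) mod 102 = 97.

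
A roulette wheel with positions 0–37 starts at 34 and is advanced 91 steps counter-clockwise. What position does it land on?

19

91 − 2·38 = 15, so 91 ≡ 15 (mod 38).
(34 − 15) mod 38 = 19.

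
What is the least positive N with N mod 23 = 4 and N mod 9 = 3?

x ≡ 3 (mod 9) gives x ∈ {3, 12, 21, 30, 39, 48, 57, 66, …}.
The first of these with x mod 23 = 4 is 165.

165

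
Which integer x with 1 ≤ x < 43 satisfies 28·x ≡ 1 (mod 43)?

28·20 = 560 = 13·43 + 1, so 28⁻¹ ≡ 20 (mod 43).

20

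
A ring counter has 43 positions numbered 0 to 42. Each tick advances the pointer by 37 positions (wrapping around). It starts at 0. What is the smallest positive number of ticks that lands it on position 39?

The inverse of 37 mod 43 is 7 (since 37·7 = 259 ≡ 1).
So x ≡ 7·39 = 273 ≡ 15 (mod 43).
Check: 37·15 = 555 = 12·43 + 39.

15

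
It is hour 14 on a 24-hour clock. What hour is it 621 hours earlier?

17

621 = 25·24 + 21, so 621 mod 24 = 21.
(14 − 21) mod 24 = 17.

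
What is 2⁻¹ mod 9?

2·5 = 10 = 1·9 + 1, so 2⁻¹ ≡ 5 (mod 9).

5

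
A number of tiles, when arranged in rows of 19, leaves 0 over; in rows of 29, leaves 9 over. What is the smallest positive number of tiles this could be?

Since 29·2 ≡ 1 (mod 19), take x = 9 + 29·((0−9)·2 mod 19) = 9 + 29·1 = 38.
Check: 38 mod 19 = 0, 38 mod 29 = 9.

38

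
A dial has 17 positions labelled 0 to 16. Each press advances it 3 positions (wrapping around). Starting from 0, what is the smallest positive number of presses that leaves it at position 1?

6

3·6 = 18 = 1·17 + 1, so 3⁻¹ ≡ 6 (mod 17).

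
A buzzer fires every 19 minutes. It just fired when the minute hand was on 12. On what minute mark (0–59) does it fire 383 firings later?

29

383·19 = 7277.
7277 − 121·60 = 17, so 7277 ≡ 17 (mod 60).
(12 + 17) mod 60 = 29.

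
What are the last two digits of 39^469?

By repeated squaring mod 100: 39^1≡39, 39^2≡21, 39^4≡41, 39^8≡81, 39^16≡61, 39^32≡21, 39^64≡41, 39^128≡81, 39^256≡61.
Since 469 = 1 + 4 + 16 + 64 + 128 + 256 in binary, 39^469 ≡ 39·41·61·41·81·61 ≡ 59 (mod 100).

59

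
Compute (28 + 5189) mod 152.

49

Dividing 5189 by 152 gives quotient 34 and remainder 21.
(28 + 21) mod 152 = 49.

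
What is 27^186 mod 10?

9

Powers of 7 mod 10 repeat with period 4: 7, 9, 3, 1.
186 leaves remainder 2 on division by 4, so 27^186 ends in 9.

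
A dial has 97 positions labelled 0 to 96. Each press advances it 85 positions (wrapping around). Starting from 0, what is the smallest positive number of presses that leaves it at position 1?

8

97 = 1·85 + 12
85 = 7·12 + 1
12 = 12·1 + 0
Back-substituting gives 85·8 ≡ 1 (mod 97).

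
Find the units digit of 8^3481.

Last digits of 8^n: 8, 4, 2, 6 (period 4).
3481 mod 4 = 1, so the last digit matches 8^1 = 8.

8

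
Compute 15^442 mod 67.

24

Square-and-reduce mod 67: 15^1≡15, 15^2≡24, 15^4≡40, 15^8≡59, 15^16≡64, 15^32≡9, 15^64≡14, 15^128≡62, 15^256≡25.
Since 442 = 2 + 8 + 16 + 32 + 128 + 256 in binary, 15^442 ≡ 24·59·64·9·62·25 ≡ 24 (mod 67).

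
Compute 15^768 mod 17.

Successive squares of 15 mod 17: 15^1≡15, 15^2≡4, 15^4≡16, 15^8≡1, 15^16≡1, 15^32≡1, 15^64≡1, 15^128≡1, 15^256≡1, 15^512≡1.
Since 768 = 256 + 512 in binary, 15^768 ≡ 1·1 ≡ 1 (mod 17).

1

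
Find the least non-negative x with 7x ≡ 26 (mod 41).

33

The inverse of 7 mod 41 is 6 (since 7·6 = 42 ≡ 1).
So x ≡ 6·26 = 156 ≡ 33 (mod 41).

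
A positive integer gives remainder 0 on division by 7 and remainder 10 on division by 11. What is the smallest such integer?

Since 11·2 ≡ 1 (mod 7), take x = 10 + 11·((0−10)·2 mod 7) = 10 + 11·1 = 21.
Check: 21 mod 7 = 0, 21 mod 11 = 10.

21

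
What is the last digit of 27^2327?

3

Powers of 7 mod 10 repeat with period 4: 7, 9, 3, 1.
2327 mod 4 = 3, so the last digit matches 7^3 = 3.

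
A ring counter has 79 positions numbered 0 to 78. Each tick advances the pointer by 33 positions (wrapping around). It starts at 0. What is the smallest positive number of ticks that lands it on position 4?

33⁻¹ ≡ 12 (mod 79) because 33·12 = 396 = 5·79 + 1.
So x ≡ 12·4 = 48 ≡ 48 (mod 79).
Check: 33·48 = 1584 = 20·79 + 4.

48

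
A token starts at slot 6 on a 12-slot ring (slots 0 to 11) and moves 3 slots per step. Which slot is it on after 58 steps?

0

58·3 = 174.
174 − 14·12 = 6, so 174 ≡ 6 (mod 12).
(6 + 6) mod 12 = 0.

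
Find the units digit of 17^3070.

The units digit of 17^n cycles with period 4: 7, 9, 3, 1, …
3070 leaves remainder 2 on division by 4, so 17^3070 ends in 9.

9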